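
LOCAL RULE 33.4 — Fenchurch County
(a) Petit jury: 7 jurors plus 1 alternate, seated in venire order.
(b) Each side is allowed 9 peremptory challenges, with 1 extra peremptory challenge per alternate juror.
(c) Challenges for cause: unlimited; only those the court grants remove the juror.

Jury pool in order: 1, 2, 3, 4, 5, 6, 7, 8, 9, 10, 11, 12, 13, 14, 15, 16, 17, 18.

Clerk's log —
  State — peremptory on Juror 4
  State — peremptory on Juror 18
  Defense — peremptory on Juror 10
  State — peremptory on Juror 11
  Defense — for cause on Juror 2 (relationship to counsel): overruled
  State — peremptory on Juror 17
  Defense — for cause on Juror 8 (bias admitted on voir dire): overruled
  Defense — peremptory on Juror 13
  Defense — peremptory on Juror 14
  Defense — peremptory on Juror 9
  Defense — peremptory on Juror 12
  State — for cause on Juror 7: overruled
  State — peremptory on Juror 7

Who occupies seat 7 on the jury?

Removed: #4, #7, #9, #10, #11, #12, #13, #14, #17, #18. (#2, #8 stay — for-cause denied.)
Seating in order: seats 1–7 → #1, #2, #3, #5, #6, #8, #15; alternates → #16.
So seat 7 is #15.

15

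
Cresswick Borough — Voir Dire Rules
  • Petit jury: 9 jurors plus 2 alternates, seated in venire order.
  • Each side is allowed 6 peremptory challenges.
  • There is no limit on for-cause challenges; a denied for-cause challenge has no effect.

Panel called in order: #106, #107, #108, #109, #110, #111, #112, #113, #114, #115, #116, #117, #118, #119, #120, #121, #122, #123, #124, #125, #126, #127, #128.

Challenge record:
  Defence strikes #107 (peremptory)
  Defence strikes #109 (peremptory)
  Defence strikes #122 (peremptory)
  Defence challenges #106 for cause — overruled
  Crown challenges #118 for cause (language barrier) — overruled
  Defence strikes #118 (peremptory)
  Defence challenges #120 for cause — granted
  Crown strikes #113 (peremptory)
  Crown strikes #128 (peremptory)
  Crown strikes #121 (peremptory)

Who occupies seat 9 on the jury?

Removed: #107, #109, #113, #118, #120, #121, #122, #128. (#106 stays — for-cause denied.)
Seating in order: seats 1–9 → #106, #108, #110, #111, #112, #114, #115, #116, #117; alternates → #119, #123.
So seat 9 is #117.

117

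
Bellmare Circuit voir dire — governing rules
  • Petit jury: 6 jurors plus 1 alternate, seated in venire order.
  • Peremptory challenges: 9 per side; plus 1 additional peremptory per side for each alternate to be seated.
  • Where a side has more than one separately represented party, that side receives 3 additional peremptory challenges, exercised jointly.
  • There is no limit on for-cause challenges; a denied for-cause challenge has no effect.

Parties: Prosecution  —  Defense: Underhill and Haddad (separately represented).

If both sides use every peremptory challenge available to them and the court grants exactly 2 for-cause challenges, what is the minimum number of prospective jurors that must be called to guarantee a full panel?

32

Seats to fill: 6 + 1 alternates = 7.
Peremptories — Prosecution: 9 + 1×1 = 10; Defense: 9 + 1×1 + 3 = 13; total 23.
For-cause removals: 2.
Minimum venire: 7 + 23 + 2 = 32.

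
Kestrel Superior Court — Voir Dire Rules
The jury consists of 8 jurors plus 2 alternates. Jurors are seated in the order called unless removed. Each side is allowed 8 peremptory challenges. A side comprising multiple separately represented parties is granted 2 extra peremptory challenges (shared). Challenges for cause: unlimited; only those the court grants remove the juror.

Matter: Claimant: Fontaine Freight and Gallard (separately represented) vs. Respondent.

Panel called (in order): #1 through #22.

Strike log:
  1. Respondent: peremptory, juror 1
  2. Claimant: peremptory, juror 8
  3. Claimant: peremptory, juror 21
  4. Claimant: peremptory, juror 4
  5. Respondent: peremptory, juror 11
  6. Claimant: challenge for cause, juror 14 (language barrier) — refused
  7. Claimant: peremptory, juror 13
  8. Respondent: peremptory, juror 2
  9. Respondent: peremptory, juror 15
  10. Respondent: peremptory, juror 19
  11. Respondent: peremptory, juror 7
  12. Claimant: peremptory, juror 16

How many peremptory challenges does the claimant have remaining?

5

Claimant allotment: 8 base + 2 multi-party = 10.
Claimant peremptories used: #8, #21, #4, #13, #16 — 5 (the for-cause on #14 doesn't count).
Remaining: 10 − 5 = 5.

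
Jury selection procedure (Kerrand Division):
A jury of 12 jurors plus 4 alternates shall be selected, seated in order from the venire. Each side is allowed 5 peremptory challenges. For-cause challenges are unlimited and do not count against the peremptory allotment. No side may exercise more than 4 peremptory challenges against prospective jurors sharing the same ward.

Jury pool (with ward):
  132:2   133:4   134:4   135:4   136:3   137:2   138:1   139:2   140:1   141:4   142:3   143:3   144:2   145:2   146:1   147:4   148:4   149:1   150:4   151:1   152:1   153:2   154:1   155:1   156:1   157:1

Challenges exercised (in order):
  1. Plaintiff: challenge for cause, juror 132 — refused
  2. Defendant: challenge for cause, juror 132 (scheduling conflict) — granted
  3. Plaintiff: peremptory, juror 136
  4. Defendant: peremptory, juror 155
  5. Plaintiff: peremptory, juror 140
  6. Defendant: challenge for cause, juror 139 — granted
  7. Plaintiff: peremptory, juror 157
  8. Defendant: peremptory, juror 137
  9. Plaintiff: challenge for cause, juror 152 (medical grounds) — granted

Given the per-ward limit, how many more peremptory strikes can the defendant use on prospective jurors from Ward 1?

Defendant peremptories so far: #155, #137 — 2 of 5 used, 3 left overall.
Against Ward 1: #155 — 1 used; per-ward cap 4 leaves 3.
Binding limit: min(3, 3) = 3.

3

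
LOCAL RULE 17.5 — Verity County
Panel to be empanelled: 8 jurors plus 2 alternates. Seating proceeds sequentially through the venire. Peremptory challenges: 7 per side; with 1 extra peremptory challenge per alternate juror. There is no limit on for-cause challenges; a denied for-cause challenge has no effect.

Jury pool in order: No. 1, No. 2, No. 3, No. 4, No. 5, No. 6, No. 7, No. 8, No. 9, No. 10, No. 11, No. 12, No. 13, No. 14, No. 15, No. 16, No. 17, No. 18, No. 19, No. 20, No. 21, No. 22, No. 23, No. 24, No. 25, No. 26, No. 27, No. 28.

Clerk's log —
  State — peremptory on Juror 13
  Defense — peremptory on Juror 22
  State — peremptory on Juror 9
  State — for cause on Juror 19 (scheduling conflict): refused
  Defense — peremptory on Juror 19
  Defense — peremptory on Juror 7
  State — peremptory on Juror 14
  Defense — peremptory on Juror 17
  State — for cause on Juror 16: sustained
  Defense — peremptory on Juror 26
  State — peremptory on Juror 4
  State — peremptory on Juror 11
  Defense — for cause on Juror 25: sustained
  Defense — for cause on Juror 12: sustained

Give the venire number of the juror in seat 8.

Removed: #4, #7, #9, #11, #12, #13, #14, #16, #17, #19, #22, #25, #26.
Seating in order: seats 1–8 → #1, #2, #3, #5, #6, #8, #10, #15; alternates → #18, #20.
So seat 8 is #15.

15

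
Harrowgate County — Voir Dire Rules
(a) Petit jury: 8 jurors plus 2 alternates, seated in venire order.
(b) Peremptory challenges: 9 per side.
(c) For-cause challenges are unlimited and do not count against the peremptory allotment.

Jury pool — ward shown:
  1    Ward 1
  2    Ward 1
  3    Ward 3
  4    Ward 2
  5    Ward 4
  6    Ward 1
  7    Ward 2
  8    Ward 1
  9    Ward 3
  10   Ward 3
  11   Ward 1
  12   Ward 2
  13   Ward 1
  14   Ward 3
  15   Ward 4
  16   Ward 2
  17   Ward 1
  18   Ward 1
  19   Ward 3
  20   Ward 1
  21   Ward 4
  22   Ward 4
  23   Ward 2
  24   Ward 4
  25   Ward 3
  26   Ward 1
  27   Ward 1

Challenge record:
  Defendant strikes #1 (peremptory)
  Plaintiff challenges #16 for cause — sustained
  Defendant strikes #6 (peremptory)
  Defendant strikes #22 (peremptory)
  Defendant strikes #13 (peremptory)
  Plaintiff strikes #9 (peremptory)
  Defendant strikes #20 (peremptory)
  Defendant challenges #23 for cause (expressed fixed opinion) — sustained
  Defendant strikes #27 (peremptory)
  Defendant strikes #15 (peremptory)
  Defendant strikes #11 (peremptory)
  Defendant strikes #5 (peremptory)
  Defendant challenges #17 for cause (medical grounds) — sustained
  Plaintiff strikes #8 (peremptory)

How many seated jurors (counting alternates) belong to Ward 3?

4

Removed: #1, #5, #6, #8, #9, #11, #13, #15, #16, #17, #20, #22, #23, #27.
Seated (10 incl. alternates): #2, #3, #4, #7, #10, #12, #14, #18, #19, #21.
Of those, in Ward 3: #3, #10, #14, #19 → 4.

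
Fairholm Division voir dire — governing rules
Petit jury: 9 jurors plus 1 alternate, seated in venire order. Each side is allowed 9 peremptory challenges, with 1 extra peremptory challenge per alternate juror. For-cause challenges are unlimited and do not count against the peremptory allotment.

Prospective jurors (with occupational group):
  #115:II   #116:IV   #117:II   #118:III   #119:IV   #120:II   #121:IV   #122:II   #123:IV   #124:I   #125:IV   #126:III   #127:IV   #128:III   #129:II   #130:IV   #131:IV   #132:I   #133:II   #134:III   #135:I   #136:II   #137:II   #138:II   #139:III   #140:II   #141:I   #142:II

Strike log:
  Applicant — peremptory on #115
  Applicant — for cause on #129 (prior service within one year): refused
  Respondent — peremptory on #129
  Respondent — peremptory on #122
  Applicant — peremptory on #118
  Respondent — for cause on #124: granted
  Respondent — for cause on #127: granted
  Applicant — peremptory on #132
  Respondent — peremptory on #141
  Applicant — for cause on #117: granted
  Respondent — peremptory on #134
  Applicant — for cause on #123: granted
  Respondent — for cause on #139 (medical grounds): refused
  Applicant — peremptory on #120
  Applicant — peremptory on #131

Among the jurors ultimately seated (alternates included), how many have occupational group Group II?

Removed: #115, #117, #118, #120, #122, #123, #124, #127, #129, #131, #132, #134, #141.
Seated (10 incl. alternates): #116, #119, #121, #125, #126, #128, #130, #133, #135, #136.
Of those, in Group II: #133, #136 → 2.

2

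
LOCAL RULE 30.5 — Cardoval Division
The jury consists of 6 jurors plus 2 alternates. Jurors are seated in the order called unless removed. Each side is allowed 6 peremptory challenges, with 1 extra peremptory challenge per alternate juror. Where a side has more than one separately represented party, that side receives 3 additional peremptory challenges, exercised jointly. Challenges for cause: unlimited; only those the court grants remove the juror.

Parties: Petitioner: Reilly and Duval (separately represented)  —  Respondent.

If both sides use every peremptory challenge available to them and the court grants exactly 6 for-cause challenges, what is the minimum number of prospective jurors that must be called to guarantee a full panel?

33

Seats to fill: 6 + 2 alternates = 8.
Peremptories — Petitioner: 6 + 1×2 + 3 = 11; Respondent: 6 + 1×2 = 8; total 19.
For-cause removals: 6.
Minimum venire: 8 + 19 + 6 = 33.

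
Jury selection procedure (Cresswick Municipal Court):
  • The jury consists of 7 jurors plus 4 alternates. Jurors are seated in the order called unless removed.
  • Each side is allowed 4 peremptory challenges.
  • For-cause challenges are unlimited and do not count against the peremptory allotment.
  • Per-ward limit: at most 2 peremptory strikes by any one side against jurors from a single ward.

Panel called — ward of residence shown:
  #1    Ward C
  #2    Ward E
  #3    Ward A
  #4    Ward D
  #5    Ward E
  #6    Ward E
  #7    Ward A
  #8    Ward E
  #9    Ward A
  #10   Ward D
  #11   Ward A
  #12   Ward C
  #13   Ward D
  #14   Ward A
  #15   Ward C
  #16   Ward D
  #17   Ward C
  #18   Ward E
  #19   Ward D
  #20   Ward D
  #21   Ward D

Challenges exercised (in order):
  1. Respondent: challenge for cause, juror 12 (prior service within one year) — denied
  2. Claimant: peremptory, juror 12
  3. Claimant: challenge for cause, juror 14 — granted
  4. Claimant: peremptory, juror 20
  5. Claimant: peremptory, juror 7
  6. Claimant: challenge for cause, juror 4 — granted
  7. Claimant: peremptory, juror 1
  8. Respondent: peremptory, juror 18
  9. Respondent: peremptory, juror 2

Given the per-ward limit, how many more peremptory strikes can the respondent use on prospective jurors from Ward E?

0

Respondent peremptories so far: #18, #2 — 2 of 4 used, 2 left overall.
Against Ward E: #18, #2 — 2 used; per-ward cap 2 leaves 0.
Binding limit: min(2, 0) = 0.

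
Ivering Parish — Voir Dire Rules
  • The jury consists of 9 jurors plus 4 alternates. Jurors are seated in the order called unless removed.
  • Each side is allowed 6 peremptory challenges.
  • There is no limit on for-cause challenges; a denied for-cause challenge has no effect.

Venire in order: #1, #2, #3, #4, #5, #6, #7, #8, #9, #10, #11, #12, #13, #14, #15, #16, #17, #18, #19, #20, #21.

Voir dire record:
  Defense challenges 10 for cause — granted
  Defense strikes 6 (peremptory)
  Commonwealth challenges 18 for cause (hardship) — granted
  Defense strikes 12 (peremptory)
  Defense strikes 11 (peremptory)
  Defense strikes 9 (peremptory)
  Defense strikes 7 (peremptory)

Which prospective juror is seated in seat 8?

Removed: #6, #7, #9, #10, #11, #12, #18.
Filling seats in venire order through position 8: #1, #2, #3, #4, #5, #8, #13, #14.
So seat 8 is #14.

14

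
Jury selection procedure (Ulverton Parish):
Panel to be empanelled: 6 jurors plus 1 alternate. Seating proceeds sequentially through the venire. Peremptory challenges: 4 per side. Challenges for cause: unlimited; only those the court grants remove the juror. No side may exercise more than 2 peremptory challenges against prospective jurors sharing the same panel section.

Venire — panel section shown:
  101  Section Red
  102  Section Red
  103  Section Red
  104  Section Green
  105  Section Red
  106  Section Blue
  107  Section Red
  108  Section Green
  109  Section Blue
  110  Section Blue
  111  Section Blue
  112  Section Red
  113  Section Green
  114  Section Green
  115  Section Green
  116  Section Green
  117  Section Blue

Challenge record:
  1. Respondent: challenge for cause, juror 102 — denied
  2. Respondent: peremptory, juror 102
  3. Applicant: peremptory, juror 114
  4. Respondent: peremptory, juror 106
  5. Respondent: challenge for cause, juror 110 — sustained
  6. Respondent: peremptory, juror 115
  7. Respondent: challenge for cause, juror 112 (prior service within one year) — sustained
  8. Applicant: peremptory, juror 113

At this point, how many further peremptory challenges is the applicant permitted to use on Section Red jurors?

Applicant peremptories so far: #114, #113 — 2 of 4 used, 2 left overall.
Against Section Red: none yet — per-section cap 2 leaves 2.
Binding limit: min(2, 2) = 2.

2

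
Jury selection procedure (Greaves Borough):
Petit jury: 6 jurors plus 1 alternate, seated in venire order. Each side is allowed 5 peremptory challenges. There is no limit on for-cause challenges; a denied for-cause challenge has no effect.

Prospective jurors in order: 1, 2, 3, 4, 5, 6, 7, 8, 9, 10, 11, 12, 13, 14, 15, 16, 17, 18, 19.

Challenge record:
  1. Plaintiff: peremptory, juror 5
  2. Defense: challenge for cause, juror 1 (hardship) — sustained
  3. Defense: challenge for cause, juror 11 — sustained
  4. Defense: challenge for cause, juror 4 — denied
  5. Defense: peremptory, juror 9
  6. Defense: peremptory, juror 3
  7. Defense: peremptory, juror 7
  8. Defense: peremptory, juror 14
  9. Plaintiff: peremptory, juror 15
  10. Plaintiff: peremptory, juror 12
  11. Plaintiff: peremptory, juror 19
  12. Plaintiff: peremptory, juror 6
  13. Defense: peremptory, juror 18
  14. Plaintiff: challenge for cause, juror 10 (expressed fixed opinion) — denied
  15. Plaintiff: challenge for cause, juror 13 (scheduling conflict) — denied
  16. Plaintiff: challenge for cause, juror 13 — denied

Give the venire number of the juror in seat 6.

Removed: #1, #3, #5, #6, #7, #9, #11, #12, #14, #15, #18, #19. (#4, #10, #13 stay — for-cause denied.)
Filling seats in venire order through position 6: #2, #4, #8, #10, #13, #16.
So seat 6 is #16.

16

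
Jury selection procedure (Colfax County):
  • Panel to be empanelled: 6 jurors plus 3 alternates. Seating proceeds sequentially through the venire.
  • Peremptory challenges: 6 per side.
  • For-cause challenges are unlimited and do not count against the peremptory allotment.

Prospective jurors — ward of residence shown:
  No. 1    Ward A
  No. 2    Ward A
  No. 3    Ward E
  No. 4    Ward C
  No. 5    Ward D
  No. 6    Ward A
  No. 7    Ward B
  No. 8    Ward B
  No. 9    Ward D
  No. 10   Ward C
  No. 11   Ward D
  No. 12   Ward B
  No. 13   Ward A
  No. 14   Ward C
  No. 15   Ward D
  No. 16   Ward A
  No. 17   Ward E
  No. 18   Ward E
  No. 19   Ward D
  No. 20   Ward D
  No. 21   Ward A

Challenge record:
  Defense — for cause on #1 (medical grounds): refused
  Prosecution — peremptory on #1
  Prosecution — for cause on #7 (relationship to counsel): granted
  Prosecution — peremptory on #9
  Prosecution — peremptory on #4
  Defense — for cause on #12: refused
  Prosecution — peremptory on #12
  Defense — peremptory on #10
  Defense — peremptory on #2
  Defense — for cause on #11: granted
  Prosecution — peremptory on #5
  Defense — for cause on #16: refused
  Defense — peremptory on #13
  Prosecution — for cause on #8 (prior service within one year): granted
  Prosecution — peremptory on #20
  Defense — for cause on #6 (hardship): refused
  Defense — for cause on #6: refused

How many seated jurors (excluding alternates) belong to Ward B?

Removed: #1, #2, #4, #5, #7, #8, #9, #10, #11, #12, #13, #20.
Seated jurors 1–6: #3, #6, #14, #15, #16, #17 (alternates #18, #19, #21 not counted).
None of those are in Ward B → 0.

0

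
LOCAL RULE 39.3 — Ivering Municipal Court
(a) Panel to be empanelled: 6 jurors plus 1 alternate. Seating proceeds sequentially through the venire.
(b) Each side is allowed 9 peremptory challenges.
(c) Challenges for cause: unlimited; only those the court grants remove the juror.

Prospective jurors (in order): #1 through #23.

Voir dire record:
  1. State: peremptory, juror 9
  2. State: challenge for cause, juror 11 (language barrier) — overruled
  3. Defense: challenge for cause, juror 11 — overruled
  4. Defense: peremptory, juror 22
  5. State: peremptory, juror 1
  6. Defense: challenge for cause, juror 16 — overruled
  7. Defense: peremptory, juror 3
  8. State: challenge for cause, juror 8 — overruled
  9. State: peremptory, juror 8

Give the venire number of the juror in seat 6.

10

Removed: #1, #3, #8, #9, #22. (#11, #16 stay — for-cause denied.)
Seating in order: seats 1–6 → #2, #4, #5, #6, #7, #10; alternates → #11.
So seat 6 is #10.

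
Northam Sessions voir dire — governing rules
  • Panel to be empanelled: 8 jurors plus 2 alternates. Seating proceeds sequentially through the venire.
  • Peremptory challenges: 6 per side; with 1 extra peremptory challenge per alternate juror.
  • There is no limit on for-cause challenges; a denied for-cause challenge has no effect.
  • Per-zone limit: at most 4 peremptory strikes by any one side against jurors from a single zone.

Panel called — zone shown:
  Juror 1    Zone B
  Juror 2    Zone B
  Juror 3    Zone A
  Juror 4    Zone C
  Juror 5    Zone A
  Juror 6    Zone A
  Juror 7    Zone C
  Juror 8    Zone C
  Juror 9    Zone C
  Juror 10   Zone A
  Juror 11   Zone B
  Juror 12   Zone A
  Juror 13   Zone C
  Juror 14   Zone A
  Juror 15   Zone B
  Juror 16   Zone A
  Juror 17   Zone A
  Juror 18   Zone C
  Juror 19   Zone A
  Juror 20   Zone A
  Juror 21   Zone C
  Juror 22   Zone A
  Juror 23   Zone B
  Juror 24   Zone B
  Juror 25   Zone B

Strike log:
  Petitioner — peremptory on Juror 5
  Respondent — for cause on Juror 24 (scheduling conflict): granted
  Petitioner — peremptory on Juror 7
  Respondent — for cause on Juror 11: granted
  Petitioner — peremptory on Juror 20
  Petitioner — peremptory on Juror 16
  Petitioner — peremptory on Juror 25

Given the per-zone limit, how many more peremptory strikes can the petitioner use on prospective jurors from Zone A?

Petitioner peremptories so far: #5, #7, #20, #16, #25 — 5 of 8 used, 3 left overall.
Against Zone A: #5, #20, #16 — 3 used; per-zone cap 4 leaves 1.
Binding limit: min(3, 1) = 1.

1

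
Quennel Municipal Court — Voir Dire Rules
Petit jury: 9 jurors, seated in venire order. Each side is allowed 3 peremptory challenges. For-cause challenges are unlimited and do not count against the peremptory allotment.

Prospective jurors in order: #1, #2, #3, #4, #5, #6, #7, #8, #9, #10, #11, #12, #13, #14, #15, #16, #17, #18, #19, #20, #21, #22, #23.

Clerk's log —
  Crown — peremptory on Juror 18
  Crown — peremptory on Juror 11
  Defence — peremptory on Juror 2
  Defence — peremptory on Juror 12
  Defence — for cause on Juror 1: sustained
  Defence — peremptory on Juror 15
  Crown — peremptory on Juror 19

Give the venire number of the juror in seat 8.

10

Removed: #1, #2, #11, #12, #15, #18, #19.
Seating in order: seats 1–9 → #3, #4, #5, #6, #7, #8, #9, #10, #13.
So seat 8 is #10.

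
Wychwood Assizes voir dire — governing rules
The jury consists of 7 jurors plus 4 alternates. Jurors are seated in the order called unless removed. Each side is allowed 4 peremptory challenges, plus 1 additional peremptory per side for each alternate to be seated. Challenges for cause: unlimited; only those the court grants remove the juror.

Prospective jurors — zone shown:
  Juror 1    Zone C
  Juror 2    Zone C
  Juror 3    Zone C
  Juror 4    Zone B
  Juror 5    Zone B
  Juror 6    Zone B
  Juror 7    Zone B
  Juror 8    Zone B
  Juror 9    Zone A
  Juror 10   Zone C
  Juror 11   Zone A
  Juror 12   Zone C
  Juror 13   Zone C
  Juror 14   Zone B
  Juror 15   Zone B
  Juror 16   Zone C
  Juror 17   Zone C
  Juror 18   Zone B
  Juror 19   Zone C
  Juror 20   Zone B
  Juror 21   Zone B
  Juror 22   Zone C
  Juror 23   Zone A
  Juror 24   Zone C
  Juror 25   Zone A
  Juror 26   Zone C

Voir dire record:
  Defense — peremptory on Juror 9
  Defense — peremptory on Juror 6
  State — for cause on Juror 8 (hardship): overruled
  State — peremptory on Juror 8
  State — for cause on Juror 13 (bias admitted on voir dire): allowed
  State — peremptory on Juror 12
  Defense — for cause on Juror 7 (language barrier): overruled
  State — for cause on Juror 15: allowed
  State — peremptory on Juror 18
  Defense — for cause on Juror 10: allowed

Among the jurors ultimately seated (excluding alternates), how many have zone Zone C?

Removed: #6, #8, #9, #10, #12, #13, #15, #18.
Seated jurors 1–7: #1, #2, #3, #4, #5, #7, #11 (alternates #14, #16, #17, #19 not counted).
Of those, in Zone C: #1, #2, #3 → 3.

3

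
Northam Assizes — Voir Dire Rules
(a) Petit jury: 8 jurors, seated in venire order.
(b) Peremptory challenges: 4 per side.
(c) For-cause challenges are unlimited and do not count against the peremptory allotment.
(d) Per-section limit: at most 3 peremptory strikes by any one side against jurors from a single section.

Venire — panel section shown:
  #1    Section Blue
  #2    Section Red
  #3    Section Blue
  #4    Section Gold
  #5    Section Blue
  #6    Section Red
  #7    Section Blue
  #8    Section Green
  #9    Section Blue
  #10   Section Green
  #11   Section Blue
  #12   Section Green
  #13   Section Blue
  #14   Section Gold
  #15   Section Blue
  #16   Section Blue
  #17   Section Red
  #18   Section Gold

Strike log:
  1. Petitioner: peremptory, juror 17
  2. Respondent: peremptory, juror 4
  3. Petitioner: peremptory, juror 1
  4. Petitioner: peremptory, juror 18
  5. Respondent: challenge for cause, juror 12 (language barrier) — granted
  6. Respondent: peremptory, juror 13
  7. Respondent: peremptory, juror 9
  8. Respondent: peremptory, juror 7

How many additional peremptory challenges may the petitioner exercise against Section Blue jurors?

Petitioner peremptories so far: #17, #1, #18 — 3 of 4 used, 1 left overall.
Against Section Blue: #1 — 1 used; per-section cap 3 leaves 2.
Binding limit: min(1, 2) = 1.

1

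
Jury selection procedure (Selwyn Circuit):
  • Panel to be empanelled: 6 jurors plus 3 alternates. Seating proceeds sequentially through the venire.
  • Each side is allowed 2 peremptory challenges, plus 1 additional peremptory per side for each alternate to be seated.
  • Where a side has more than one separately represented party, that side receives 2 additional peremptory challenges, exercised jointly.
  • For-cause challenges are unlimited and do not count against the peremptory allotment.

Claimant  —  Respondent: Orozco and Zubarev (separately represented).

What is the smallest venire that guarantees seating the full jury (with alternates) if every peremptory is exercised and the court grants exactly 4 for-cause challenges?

Seats to fill: 6 + 3 alternates = 9.
Peremptories — Claimant: 2 + 1×3 = 5; Respondent: 2 + 1×3 + 2 = 7; total 12.
For-cause removals: 4.
Minimum venire: 9 + 12 + 4 = 25.

25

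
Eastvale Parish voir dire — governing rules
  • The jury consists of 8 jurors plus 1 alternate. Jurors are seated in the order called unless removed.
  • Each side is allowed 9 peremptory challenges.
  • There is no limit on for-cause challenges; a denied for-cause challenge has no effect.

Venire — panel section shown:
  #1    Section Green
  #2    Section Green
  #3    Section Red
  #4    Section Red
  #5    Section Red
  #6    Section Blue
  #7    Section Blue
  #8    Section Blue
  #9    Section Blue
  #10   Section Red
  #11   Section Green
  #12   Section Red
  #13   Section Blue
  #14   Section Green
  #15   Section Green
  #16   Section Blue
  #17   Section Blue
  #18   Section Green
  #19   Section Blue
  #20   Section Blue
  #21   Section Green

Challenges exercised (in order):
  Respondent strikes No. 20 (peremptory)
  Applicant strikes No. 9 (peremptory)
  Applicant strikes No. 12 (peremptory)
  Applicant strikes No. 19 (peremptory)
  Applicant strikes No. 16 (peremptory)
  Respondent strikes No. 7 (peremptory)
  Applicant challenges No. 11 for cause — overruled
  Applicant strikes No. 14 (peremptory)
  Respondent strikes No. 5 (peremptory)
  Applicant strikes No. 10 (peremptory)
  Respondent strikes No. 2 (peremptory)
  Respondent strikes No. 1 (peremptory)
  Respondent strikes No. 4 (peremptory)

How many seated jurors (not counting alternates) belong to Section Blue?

Removed: #1, #2, #4, #5, #7, #9, #10, #12, #14, #16, #19, #20.
Seated jurors 1–8: #3, #6, #8, #11, #13, #15, #17, #18 (alternates #21 not counted).
Of those, in Section Blue: #6, #8, #13, #17 → 4.

4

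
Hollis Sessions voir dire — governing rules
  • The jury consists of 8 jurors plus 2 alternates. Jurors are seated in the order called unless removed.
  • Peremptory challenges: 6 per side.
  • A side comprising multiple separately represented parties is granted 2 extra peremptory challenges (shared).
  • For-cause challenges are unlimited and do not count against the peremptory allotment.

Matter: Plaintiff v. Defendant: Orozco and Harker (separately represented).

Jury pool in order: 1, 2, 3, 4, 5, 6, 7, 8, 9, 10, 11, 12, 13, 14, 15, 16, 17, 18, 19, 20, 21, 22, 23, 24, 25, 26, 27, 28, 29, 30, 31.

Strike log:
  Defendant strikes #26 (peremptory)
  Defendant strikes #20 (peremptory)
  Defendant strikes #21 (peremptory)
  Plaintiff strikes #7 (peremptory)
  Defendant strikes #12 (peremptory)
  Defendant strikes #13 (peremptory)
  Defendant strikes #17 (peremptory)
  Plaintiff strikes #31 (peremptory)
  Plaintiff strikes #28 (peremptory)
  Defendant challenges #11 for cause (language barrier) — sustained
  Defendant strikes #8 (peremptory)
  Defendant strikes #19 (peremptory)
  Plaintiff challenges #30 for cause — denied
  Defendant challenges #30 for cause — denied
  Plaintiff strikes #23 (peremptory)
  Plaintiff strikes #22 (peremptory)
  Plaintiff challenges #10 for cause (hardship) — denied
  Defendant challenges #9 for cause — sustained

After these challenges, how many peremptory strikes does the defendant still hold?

Defendant allotment: 6 base + 2 multi-party = 8.
Defendant peremptories used: #26, #20, #21, #12, #13, #17, #8, #19 — 8 (for-cause on #11, #30, #9 don't count).
Remaining: 8 − 8 = 0.

0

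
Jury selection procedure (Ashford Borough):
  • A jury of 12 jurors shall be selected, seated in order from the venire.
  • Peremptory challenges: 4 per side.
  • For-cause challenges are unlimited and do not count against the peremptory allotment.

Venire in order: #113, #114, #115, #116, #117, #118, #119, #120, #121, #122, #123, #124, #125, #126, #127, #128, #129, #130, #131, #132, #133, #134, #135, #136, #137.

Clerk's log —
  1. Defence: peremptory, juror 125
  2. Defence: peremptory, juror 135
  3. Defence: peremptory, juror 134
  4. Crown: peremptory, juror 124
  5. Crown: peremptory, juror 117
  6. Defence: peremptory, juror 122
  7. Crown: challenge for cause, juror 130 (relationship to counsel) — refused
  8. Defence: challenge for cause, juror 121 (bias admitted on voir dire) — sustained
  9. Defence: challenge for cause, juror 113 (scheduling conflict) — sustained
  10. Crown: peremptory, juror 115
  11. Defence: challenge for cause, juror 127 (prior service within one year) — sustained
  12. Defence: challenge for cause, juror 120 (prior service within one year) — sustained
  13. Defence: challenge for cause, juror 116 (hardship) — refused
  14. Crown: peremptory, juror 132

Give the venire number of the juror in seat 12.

Removed: #113, #115, #117, #120, #121, #122, #124, #125, #127, #132, #134, #135. (#116, #130 stay — for-cause denied.)
Filling seats in venire order through position 12: #114, #116, #118, #119, #123, #126, #128, #129, #130, #131, #133, #136.
So seat 12 is #136.

136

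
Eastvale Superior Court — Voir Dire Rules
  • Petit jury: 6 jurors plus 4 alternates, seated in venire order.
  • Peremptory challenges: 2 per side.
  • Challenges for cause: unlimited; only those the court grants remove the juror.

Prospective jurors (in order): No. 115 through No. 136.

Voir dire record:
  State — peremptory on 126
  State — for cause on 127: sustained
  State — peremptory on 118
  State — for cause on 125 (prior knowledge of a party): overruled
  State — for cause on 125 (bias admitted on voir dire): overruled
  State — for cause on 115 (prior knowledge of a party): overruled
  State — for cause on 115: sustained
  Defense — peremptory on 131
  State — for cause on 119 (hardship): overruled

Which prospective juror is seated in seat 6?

122

Removed: #115, #118, #126, #127, #131. (#119, #125 stay — for-cause denied.)
Filling seats in venire order through position 6: #116, #117, #119, #120, #121, #122.
So seat 6 is #122.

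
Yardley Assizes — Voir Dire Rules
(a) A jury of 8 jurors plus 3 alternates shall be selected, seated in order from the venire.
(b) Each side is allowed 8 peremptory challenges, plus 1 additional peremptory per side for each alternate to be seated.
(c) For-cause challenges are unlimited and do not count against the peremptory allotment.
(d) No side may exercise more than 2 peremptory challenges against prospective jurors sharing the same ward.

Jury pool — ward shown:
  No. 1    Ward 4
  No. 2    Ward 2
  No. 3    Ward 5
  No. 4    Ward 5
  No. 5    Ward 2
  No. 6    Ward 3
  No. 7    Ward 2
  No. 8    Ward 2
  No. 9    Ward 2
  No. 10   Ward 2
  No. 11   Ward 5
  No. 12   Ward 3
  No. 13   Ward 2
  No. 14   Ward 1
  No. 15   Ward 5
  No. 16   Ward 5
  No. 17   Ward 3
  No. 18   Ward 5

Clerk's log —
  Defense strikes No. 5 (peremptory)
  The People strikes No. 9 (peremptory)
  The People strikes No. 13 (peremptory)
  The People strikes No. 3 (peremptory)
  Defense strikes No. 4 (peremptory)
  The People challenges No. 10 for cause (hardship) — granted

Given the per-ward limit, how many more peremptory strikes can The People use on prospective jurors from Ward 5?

1

The People peremptories so far: #9, #13, #3 — 3 of 11 used, 8 left overall.
Against Ward 5: #3 — 1 used; per-ward cap 2 leaves 1.
Binding limit: min(8, 1) = 1.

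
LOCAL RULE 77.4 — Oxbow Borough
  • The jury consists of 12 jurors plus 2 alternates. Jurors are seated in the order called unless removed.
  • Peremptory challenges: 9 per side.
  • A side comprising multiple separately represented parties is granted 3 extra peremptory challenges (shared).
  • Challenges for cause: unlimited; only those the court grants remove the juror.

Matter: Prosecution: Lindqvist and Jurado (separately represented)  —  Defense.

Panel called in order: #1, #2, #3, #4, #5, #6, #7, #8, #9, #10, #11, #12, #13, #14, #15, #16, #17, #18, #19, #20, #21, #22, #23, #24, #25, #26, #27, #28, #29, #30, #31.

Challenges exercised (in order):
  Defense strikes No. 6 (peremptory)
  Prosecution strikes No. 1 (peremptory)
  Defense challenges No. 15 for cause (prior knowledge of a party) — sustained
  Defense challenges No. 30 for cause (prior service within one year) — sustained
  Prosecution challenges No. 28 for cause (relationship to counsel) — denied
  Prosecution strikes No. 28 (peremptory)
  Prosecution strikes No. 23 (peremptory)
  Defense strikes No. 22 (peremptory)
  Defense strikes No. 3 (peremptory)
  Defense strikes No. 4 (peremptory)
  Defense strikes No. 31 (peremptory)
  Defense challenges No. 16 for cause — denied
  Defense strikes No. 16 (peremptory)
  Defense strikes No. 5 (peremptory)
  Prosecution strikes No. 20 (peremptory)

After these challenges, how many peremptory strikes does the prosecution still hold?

8

Prosecution allotment: 9 base + 3 multi-party = 12.
Prosecution peremptories used: #1, #28, #23, #20 — 4 (the for-cause on #28 doesn't count).
Remaining: 12 − 4 = 8.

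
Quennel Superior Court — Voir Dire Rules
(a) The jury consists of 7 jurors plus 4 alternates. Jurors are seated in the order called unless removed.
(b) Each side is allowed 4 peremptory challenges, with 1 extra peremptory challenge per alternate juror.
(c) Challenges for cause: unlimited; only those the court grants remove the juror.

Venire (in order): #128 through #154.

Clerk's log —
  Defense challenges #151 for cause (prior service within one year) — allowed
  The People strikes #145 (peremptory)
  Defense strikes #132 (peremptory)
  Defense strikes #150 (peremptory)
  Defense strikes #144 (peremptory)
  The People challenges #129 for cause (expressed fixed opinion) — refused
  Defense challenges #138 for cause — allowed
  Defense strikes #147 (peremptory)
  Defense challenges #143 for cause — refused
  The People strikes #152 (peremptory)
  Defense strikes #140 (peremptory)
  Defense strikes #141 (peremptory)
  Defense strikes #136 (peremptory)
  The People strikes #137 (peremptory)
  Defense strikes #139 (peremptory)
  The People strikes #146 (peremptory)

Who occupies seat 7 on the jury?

Removed: #132, #136, #137, #138, #139, #140, #141, #144, #145, #146, #147, #150, #151, #152. (#129, #143 stay — for-cause denied.)
Seating in order: seats 1–7 → #128, #129, #130, #131, #133, #134, #135; alternates → #142, #143, #148, #149.
So seat 7 is #135.

135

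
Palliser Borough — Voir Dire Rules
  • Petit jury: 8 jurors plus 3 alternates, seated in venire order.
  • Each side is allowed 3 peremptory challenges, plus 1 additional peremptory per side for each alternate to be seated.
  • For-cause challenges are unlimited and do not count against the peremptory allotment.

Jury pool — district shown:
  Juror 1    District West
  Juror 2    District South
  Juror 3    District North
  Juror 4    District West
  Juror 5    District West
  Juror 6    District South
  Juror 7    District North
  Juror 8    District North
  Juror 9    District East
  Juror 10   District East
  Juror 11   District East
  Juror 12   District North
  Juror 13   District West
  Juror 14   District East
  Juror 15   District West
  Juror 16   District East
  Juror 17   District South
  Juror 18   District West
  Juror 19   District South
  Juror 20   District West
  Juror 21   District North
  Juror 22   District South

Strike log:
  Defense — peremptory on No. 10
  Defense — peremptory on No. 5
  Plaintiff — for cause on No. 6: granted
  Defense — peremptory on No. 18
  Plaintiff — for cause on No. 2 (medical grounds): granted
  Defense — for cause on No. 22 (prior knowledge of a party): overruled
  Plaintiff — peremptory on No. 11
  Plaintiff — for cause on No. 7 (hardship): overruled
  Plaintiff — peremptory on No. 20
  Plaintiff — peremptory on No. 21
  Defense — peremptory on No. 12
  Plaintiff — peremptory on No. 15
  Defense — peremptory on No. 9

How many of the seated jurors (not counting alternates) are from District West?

Removed: #2, #5, #6, #9, #10, #11, #12, #15, #18, #20, #21.
Seated jurors 1–8: #1, #3, #4, #7, #8, #13, #14, #16 (alternates #17, #19, #22 not counted).
Of those, in District West: #1, #4, #13 → 3.

3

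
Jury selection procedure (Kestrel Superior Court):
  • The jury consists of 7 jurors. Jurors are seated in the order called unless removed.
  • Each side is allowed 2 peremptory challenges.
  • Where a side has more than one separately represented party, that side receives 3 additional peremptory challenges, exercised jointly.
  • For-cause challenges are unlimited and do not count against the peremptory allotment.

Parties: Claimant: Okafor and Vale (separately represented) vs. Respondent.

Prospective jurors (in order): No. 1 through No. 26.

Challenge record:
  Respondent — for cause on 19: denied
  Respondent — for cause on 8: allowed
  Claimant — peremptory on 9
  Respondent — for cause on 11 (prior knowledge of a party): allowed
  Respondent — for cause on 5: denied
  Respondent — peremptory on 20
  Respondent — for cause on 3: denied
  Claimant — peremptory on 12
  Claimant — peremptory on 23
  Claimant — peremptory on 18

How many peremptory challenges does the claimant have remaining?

1

Claimant allotment: 2 base + 3 multi-party = 5.
Claimant peremptories used: #9, #12, #23, #18 — 4.
Remaining: 5 − 4 = 1.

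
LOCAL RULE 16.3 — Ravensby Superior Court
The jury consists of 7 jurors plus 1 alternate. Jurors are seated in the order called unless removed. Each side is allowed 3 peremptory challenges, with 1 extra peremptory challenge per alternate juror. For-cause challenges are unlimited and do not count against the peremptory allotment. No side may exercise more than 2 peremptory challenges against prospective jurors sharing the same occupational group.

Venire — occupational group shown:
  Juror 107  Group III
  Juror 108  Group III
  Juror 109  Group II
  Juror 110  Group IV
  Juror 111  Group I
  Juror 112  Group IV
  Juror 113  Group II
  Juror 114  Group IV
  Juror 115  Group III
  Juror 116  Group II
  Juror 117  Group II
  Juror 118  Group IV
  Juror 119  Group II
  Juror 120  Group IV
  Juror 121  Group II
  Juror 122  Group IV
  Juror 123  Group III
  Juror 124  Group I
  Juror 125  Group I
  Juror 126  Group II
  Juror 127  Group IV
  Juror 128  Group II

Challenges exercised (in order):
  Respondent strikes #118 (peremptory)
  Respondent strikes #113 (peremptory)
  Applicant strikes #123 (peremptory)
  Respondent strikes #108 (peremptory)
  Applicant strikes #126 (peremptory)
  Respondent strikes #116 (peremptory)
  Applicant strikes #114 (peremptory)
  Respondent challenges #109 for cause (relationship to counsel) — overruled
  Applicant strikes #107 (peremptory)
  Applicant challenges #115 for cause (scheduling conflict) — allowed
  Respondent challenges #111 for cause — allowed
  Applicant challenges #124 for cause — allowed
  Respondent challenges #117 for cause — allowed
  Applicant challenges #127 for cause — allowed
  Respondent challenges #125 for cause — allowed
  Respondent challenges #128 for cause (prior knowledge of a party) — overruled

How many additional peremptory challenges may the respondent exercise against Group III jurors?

0

Respondent peremptories so far: #118, #113, #108, #116 — 4 of 4 used, 0 left overall.
Against Group III: #108 — 1 used; per-group cap 2 leaves 1.
Binding limit: min(0, 1) = 0.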